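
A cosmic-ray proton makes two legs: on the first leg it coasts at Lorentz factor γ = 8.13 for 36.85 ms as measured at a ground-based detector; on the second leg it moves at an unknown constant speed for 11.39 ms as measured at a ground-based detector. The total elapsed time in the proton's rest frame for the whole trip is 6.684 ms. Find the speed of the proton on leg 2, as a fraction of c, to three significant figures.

β = 0.982

Leg 1: γ = 8.13; τ_1 = 36.85/8.130 = 4.533 ms.
Leg 2: speed unknown; τ_2 = 11.39/γ_2.
Total proper time: 4.533 + τ_2 = 6.684, so τ_2 = 6.684 − 4.533 = 2.151 ms.
γ_2 = 11.39/2.151 = 5.294; β = √(1 − 1/γ²) = √0.9643.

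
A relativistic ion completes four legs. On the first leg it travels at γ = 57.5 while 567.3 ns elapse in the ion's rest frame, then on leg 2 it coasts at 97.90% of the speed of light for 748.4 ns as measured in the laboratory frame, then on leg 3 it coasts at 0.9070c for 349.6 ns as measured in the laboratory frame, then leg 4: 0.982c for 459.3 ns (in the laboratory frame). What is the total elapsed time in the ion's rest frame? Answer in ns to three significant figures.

τ = 954 ns

Leg 1: 567.3 ns is already measured in the ion's rest frame.
Leg 2: β = 0.9790; γ = 1/√(1 − 0.9790²) = 1/√0.04156 = 4.905; τ_2 = 748.4/4.905 = 152.6 ns.
Leg 3: γ = 1/√(1 − 0.9070²) = 1/√0.1774 = 2.375; τ_3 = 349.6/2.375 = 147.2 ns.
Leg 4: γ = 1/√(1 − 0.982²) = 1/√0.03568 = 5.294; τ_4 = 459.3/5.294 = 86.75 ns.
Total: 567.3 + 152.6 + 147.2 + 86.75 ns.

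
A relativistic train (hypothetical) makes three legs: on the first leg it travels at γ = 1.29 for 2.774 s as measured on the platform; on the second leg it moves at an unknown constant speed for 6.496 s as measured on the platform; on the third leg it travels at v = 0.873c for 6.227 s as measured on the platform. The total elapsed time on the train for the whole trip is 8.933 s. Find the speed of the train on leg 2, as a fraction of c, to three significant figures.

β = 0.817

Leg 1: γ = 1.29; τ_1 = 2.774/1.290 = 2.150 s.
Leg 2: speed unknown; τ_2 = 6.496/γ_2.
Leg 3: γ = 1/√(1 − 0.873²) = 1/√0.2379 = 2.050; τ_3 = 6.227/2.050 = 3.037 s.
Total proper time: 2.150 + τ_2 + 3.037 = 8.933, so τ_2 = 8.933 − 5.187 = 3.746 s.
γ_2 = 6.496/3.746 = 1.734; β = √(1 − 1/γ²) = √0.6675.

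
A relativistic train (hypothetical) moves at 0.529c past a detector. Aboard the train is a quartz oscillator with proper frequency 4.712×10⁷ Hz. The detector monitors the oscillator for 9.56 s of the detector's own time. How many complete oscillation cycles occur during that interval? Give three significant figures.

γ = 1/√(1 − 0.529²) = 1/√0.7202 = 1.178
During 9.56 s of lab time, the oscillator's proper time advances by τ = Δt/γ = 9.56/1.178 = 8.113 s = 8.113×10⁰ s.
N = f × τ = 4.712×10⁷ × 8.113×10⁰ = 3.823×10⁸.

N = 3.82×10⁸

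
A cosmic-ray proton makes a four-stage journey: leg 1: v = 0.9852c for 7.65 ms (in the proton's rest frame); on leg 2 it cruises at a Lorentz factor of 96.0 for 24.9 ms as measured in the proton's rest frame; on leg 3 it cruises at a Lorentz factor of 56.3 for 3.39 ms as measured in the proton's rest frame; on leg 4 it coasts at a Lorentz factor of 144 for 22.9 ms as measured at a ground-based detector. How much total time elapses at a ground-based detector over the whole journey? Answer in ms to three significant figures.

Δt = 2650 ms

Leg 1: γ = 1/√(1 − 0.9852²) = 1/√0.02938 = 5.834; Δt_1 = 5.834 × 7.65 = 44.63 ms.
Leg 2: γ = 96.0; Δt_2 = 96.00 × 24.9 = 2390 ms.
Leg 3: γ = 56.3; Δt_3 = 56.30 × 3.39 = 190.9 ms.
Leg 4: 22.9 ms is already measured at a ground-based detector.
Total: 44.63 + 2390 + 190.9 + 22.90 ms.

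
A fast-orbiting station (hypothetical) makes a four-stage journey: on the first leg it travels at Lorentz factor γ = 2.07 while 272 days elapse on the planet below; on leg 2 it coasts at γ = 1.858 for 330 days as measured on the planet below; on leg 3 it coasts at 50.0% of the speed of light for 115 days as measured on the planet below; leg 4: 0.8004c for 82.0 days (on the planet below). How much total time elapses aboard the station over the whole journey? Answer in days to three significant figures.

Leg 1: γ = 2.07; τ_1 = 272/2.070 = 131.4 days.
Leg 2: γ = 1.858; τ_2 = 330/1.858 = 177.6 days.
Leg 3: β = 0.500; γ = 1/√(1 − 0.500²) = 1/√0.7500 = 1.155; τ_3 = 115/1.155 = 99.59 days.
Leg 4: γ = 1/√(1 − 0.8004²) = 1/√0.3594 = 1.668; τ_4 = 82.0/1.668 = 49.16 days.
Total: 131.4 + 177.6 + 99.59 + 49.16 days.

τ = 458 days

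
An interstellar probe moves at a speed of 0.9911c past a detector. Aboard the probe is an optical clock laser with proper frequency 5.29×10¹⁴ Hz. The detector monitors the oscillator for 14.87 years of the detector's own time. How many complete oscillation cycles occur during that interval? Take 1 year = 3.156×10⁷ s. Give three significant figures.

N = 3.30×10²²

γ = 1/√(1 − 0.9911²) = 1/√0.01772 = 7.512
During 14.87 years of lab time, the oscillator's proper time advances by τ = Δt/γ = 14.87/7.512 = 1.979 years = 6.247×10⁷ s.
N = f × τ = 5.29×10¹⁴ × 6.247×10⁷ = 3.305×10²².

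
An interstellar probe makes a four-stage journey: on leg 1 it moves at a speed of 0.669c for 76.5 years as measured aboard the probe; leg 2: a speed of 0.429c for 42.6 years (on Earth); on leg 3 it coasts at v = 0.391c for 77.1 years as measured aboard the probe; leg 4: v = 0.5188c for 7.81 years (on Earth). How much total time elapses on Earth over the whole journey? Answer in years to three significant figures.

Leg 1: γ = 1/√(1 − 0.669²) = 1/√0.5524 = 1.345; Δt_1 = 1.345 × 76.5 = 102.9 years.
Leg 2: 42.6 years is already measured on Earth.
Leg 3: γ = 1/√(1 − 0.391²) = 1/√0.8471 = 1.086; Δt_3 = 1.086 × 77.1 = 83.77 years.
Leg 4: 7.81 years is already measured on Earth.
Total: 102.9 + 42.60 + 83.77 + 7.810 years.

Δt = 237 years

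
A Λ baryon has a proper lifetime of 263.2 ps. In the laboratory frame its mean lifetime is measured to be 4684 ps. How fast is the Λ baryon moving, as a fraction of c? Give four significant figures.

v = 0.9984c

γ = Δt/τ₀ = 4684/263.2 = 17.80
β = √(1 − 1/γ²) = √(1 − 0.003157) = √0.9968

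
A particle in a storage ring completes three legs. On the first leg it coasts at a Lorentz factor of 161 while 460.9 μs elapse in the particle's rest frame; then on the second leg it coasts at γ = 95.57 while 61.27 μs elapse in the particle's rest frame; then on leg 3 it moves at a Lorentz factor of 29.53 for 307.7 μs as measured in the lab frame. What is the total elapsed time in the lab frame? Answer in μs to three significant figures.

Δt = 8.04×10⁴ μs

Leg 1: γ = 161; Δt_1 = 161.0 × 460.9 = 7.420×10⁴ μs.
Leg 2: γ = 95.57; Δt_2 = 95.57 × 61.27 = 5856 μs.
Leg 3: 307.7 μs is already measured in the lab frame.
Total: 7.420×10⁴ + 5856 + 307.7 μs.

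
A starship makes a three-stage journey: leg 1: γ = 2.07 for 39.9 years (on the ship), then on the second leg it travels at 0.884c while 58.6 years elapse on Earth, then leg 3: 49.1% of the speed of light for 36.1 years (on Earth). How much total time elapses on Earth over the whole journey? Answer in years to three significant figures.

Δt = 177 years

Leg 1: γ = 2.07; Δt_1 = 2.070 × 39.9 = 82.59 years.
Leg 2: 58.6 years is already measured on Earth.
Leg 3: 36.1 years is already measured on Earth.
Total: 82.59 + 58.60 + 36.10 years.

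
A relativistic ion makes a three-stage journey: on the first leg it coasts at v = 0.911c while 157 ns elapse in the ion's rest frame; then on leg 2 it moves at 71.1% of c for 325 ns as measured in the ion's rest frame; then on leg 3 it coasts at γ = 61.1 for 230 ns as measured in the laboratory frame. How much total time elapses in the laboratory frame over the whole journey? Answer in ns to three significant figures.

Leg 1: γ = 1/√(1 − 0.911²) = 1/√0.1701 = 2.425; Δt_1 = 2.425 × 157 = 380.7 ns.
Leg 2: β = 0.711; γ = 1/√(1 − 0.711²) = 1/√0.4945 = 1.422; Δt_2 = 1.422 × 325 = 462.2 ns.
Leg 3: 230 ns is already measured in the laboratory frame.
Total: 380.7 + 462.2 + 230.0 ns.

Δt = 1070 ns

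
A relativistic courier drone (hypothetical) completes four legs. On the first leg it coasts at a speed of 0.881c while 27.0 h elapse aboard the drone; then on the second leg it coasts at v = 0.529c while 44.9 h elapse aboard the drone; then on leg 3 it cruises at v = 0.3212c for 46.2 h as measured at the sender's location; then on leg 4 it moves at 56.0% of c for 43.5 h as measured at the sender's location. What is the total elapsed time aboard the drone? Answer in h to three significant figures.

Leg 1: 27.0 h is already measured aboard the drone.
Leg 2: 44.9 h is already measured aboard the drone.
Leg 3: γ = 1/√(1 − 0.3212²) = 1/√0.8968 = 1.056; τ_3 = 46.2/1.056 = 43.75 h.
Leg 4: β = 0.560; γ = 1/√(1 − 0.560²) = 1/√0.6864 = 1.207; τ_4 = 43.5/1.207 = 36.04 h.
Total: 27.00 + 44.90 + 43.75 + 36.04 h.

τ = 152 h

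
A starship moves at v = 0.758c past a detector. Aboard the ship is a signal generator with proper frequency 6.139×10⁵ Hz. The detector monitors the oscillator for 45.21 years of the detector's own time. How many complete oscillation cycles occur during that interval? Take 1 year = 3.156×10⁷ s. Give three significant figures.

γ = 1/√(1 − 0.758²) = 1/√0.4254 = 1.533
During 45.21 years of lab time, the oscillator's proper time advances by τ = Δt/γ = 45.21/1.533 = 29.49 years = 9.307×10⁸ s.
N = f × τ = 6.139×10⁵ × 9.307×10⁸ = 5.713×10¹⁴.

N = 5.71×10¹⁴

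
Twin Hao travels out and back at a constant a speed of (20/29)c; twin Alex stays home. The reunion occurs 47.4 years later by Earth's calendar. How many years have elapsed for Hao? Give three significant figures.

τ = 34.3 years

γ = 1/√(1 − (20/29)²) = 29/21 ≈ 1.381
Hao's clock measures proper time along the trip: τ = Δt/γ = 47.4/1.381 years.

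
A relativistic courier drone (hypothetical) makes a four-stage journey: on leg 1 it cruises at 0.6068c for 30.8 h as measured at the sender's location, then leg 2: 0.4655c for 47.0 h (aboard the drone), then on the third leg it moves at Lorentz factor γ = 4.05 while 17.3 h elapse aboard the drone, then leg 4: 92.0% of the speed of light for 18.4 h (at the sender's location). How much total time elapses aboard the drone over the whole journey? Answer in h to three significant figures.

τ = 96.0 h

Leg 1: γ = 1/√(1 − 0.6068²) = 1/√0.6318 = 1.258; τ_1 = 30.8/1.258 = 24.48 h.
Leg 2: 47.0 h is already measured aboard the drone.
Leg 3: 17.3 h is already measured aboard the drone.
Leg 4: β = 0.920; γ = 1/√(1 − 0.920²) = 1/√0.1536 = 2.552; τ_4 = 18.4/2.552 = 7.211 h.
Total: 24.48 + 47.00 + 17.30 + 7.211 h.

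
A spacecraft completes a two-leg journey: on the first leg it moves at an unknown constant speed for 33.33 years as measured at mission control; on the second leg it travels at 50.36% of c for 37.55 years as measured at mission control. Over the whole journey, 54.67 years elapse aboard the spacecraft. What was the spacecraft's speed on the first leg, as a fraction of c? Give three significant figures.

β = 0.745

Leg 1: speed unknown; τ_1 = 33.33/γ_1.
Leg 2: β = 0.5036; γ = 1/√(1 − 0.5036²) = 1/√0.7464 = 1.157; τ_2 = 37.55/1.157 = 32.44 years.
Total proper time: τ_1 + 32.44 = 54.67, so τ_1 = 54.67 − 32.44 = 22.23 years.
γ_1 = 33.33/22.23 = 1.499; β = √(1 − 1/γ²) = √0.5552.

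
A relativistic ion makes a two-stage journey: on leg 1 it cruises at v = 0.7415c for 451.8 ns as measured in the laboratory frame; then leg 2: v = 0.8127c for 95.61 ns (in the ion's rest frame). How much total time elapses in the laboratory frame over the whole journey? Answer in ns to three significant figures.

Δt = 616 ns

Leg 1: 451.8 ns is already measured in the laboratory frame.
Leg 2: γ = 1/√(1 − 0.8127²) = 1/√0.3395 = 1.716; Δt_2 = 1.716 × 95.61 = 164.1 ns.
Total: 451.8 + 164.1 ns.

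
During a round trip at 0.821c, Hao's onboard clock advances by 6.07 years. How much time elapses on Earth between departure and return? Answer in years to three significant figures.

γ = 1/√(1 − 0.821²) = 1/√0.3260 = 1.752
Earth-frame duration is the dilated interval: Δt = γτ = 1.752 × 6.07 years.

Δt = 10.6 years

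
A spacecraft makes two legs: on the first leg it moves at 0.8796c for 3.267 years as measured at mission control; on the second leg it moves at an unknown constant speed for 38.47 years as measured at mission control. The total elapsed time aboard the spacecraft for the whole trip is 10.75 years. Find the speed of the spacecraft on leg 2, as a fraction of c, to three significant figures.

Leg 1: γ = 1/√(1 − 0.8796²) = 1/√0.2263 = 2.102; τ_1 = 3.267/2.102 = 1.554 years.
Leg 2: speed unknown; τ_2 = 38.47/γ_2.
Total proper time: 1.554 + τ_2 = 10.75, so τ_2 = 10.75 − 1.554 = 9.196 years.
γ_2 = 38.47/9.196 = 4.183; β = √(1 − 1/γ²) = √0.9429.

β = 0.971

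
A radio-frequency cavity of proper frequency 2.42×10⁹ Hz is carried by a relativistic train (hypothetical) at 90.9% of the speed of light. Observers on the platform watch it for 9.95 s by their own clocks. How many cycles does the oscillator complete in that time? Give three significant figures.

N = 1.00×10¹⁰

β = 0.909; γ = 1/√(1 − 0.909²) = 1/√0.1737 = 2.399
During 9.95 s of lab time, the oscillator's proper time advances by τ = Δt/γ = 9.95/2.399 = 4.147 s = 4.147×10⁰ s.
N = f × τ = 2.42×10⁹ × 4.147×10⁰ = 1.004×10¹⁰.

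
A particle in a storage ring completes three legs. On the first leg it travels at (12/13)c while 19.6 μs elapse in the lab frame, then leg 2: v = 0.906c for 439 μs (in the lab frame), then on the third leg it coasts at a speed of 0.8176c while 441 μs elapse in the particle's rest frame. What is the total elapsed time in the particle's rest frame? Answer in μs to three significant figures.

Leg 1: γ = 1/√(1 − (12/13)²) = 13/5 = 2.600; τ_1 = 19.6/2.600 = 7.538 μs.
Leg 2: γ = 1/√(1 − 0.906²) = 1/√0.1792 = 2.363; τ_2 = 439/2.363 = 185.8 μs.
Leg 3: 441 μs is already measured in the particle's rest frame.
Total: 7.538 + 185.8 + 441.0 μs.

τ = 634 μs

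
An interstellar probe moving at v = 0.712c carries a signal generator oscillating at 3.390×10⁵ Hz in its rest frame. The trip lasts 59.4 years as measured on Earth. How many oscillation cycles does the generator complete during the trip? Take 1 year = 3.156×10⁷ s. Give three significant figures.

N = 4.46×10¹⁴

γ = 1/√(1 − 0.712²) = 1/√0.4931 = 1.424
The oscillator's own cycle count is N = f × τ where τ is the proper time aboard the probe. τ = Δt/γ = 59.4/1.424 = 41.71 years = 1.316×10⁹ s.
N = 3.390×10⁵ × 1.316×10⁹ = 4.462×10¹⁴.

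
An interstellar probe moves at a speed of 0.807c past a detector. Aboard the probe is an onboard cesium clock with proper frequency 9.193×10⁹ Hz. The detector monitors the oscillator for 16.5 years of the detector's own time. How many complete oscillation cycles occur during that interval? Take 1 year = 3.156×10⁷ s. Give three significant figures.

γ = 1/√(1 − 0.807²) = 1/√0.3488 = 1.693
During 16.5 years of lab time, the oscillator's proper time advances by τ = Δt/γ = 16.5/1.693 = 9.744 years = 3.075×10⁸ s.
N = f × τ = 9.193×10⁹ × 3.075×10⁸ = 2.827×10¹⁸.

N = 2.83×10¹⁸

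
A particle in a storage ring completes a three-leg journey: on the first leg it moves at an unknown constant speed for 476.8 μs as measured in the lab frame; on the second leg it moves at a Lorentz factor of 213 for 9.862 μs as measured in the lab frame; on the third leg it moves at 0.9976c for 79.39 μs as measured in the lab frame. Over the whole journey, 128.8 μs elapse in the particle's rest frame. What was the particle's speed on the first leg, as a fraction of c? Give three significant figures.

Leg 1: speed unknown; τ_1 = 476.8/γ_1.
Leg 2: γ = 213; τ_2 = 9.862/213.0 = 0.04630 μs.
Leg 3: γ = 1/√(1 − 0.9976²) = 1/√0.004794 = 14.44; τ_3 = 79.39/14.44 = 5.497 μs.
Total proper time: τ_1 + 0.04630 + 5.497 = 128.8, so τ_1 = 128.8 − 5.543 = 123.3 μs.
γ_1 = 476.8/123.3 = 3.868; β = √(1 − 1/γ²) = √0.9332.

β = 0.966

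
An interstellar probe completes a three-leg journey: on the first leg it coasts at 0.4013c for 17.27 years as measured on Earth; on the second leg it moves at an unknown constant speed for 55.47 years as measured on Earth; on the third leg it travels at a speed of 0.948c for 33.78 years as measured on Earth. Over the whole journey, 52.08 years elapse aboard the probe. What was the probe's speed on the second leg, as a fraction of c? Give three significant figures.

Leg 1: γ = 1/√(1 − 0.4013²) = 1/√0.8390 = 1.092; τ_1 = 17.27/1.092 = 15.82 years.
Leg 2: speed unknown; τ_2 = 55.47/γ_2.
Leg 3: γ = 1/√(1 − 0.948²) = 1/√0.1013 = 3.142; τ_3 = 33.78/3.142 = 10.75 years.
Total proper time: 15.82 + τ_2 + 10.75 = 52.08, so τ_2 = 52.08 − 26.57 = 25.51 years.
γ_2 = 55.47/25.51 = 2.174; β = √(1 − 1/γ²) = √0.7885.

β = 0.888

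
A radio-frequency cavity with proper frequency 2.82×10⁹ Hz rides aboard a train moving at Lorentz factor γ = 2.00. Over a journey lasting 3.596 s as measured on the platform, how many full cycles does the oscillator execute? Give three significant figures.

γ = 2.00
The oscillator's own cycle count is N = f × τ where τ is the proper time on the train. τ = Δt/γ = 3.596/2.000 = 1.798 s = 1.798×10⁰ s.
N = 2.82×10⁹ × 1.798×10⁰ = 5.070×10⁹.

N = 5.07×10⁹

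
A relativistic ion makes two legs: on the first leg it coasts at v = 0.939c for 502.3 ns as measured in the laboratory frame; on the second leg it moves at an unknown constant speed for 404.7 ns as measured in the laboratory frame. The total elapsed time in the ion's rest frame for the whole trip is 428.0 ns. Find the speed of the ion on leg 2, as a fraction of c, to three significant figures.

β = 0.776

Leg 1: γ = 1/√(1 − 0.939²) = 1/√0.1183 = 2.908; τ_1 = 502.3/2.908 = 172.7 ns.
Leg 2: speed unknown; τ_2 = 404.7/γ_2.
Total proper time: 172.7 + τ_2 = 428.0, so τ_2 = 428.0 − 172.7 = 255.3 ns.
γ_2 = 404.7/255.3 = 1.586; β = √(1 − 1/γ²) = √0.6022.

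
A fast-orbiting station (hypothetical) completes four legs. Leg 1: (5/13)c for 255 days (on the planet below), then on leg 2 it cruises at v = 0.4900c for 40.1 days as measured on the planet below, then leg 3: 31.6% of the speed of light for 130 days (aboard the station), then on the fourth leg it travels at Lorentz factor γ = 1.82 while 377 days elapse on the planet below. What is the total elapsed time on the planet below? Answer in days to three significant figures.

Δt = 809 days

Leg 1: 255 days is already measured on the planet below.
Leg 2: 40.1 days is already measured on the planet below.
Leg 3: β = 0.316; γ = 1/√(1 − 0.316²) = 1/√0.9001 = 1.054; Δt_3 = 1.054 × 130 = 137.0 days.
Leg 4: 377 days is already measured on the planet below.
Total: 255.0 + 40.10 + 137.0 + 377.0 days.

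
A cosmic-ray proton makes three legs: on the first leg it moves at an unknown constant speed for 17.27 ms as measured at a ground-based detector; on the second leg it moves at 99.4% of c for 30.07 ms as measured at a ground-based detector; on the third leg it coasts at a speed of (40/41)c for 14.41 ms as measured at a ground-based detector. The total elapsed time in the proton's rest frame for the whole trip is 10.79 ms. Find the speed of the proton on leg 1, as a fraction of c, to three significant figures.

β = 0.968

Leg 1: speed unknown; τ_1 = 17.27/γ_1.
Leg 2: β = 0.994; γ = 1/√(1 − 0.994²) = 1/√0.01196 = 9.142; τ_2 = 30.07/9.142 = 3.289 ms.
Leg 3: γ = 1/√(1 − (40/41)²) = 41/9 ≈ 4.556; τ_3 = 14.41/4.556 = 3.163 ms.
Total proper time: τ_1 + 3.289 + 3.163 = 10.79, so τ_1 = 10.79 − 6.452 = 4.338 ms.
γ_1 = 17.27/4.338 = 3.981; β = √(1 − 1/γ²) = √0.9369.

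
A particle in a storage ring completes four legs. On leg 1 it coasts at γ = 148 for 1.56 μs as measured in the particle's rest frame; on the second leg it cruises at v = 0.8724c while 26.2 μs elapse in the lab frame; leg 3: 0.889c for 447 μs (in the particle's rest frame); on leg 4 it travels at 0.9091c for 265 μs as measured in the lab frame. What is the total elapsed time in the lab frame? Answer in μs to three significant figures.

Δt = 1500 μs

Leg 1: γ = 148; Δt_1 = 148.0 × 1.56 = 230.9 μs.
Leg 2: 26.2 μs is already measured in the lab frame.
Leg 3: γ = 1/√(1 − 0.889²) = 1/√0.2097 = 2.184; Δt_3 = 2.184 × 447 = 976.2 μs.
Leg 4: 265 μs is already measured in the lab frame.
Total: 230.9 + 26.20 + 976.2 + 265.0 μs.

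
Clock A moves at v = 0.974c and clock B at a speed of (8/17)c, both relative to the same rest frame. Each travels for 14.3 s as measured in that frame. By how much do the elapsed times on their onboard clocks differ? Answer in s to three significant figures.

|τ_A − τ_B| = 9.38 s

A: γ = 1/√(1 − 0.974²) = 1/√0.05132 = 4.414; τ_A = 14.3/4.414 = 3.240 s.
B: γ = 1/√(1 − (8/17)²) = 17/15 ≈ 1.133; τ_B = 14.3/1.133 = 12.62 s.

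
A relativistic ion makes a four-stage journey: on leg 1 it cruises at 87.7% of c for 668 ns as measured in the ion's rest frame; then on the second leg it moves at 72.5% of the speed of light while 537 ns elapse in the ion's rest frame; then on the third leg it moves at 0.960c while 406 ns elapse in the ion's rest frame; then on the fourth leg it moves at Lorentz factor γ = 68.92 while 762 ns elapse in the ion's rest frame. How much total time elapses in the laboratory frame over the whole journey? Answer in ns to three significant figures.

Leg 1: β = 0.877; γ = 1/√(1 − 0.877²) = 1/√0.2309 = 2.081; Δt_1 = 2.081 × 668 = 1390 ns.
Leg 2: β = 0.725; γ = 1/√(1 − 0.725²) = 1/√0.4744 = 1.452; Δt_2 = 1.452 × 537 = 779.7 ns.
Leg 3: γ = 1/√(1 − 0.960²) = 25/7 ≈ 3.571; Δt_3 = 3.571 × 406 = 1450 ns.
Leg 4: γ = 68.92; Δt_4 = 68.92 × 762 = 5.252×10⁴ ns.
Total: 1390 + 779.7 + 1450 + 5.252×10⁴ ns.

Δt = 5.61×10⁴ ns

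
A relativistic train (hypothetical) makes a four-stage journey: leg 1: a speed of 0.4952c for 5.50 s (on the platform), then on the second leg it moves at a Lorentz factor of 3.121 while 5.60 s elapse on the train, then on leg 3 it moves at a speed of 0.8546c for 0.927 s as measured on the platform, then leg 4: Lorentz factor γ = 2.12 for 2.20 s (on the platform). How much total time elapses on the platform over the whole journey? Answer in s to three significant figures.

Δt = 26.1 s

Leg 1: 5.50 s is already measured on the platform.
Leg 2: γ = 3.121; Δt_2 = 3.121 × 5.60 = 17.48 s.
Leg 3: 0.927 s is already measured on the platform.
Leg 4: 2.20 s is already measured on the platform.
Total: 5.500 + 17.48 + 0.9270 + 2.200 s.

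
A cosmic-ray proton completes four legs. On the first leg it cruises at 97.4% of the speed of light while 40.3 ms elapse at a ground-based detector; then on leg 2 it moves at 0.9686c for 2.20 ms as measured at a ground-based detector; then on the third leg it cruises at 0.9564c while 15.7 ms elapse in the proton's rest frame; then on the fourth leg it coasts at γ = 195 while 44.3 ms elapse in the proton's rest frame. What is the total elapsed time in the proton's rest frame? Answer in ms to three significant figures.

Leg 1: β = 0.974; γ = 1/√(1 − 0.974²) = 1/√0.05132 = 4.414; τ_1 = 40.3/4.414 = 9.130 ms.
Leg 2: γ = 1/√(1 − 0.9686²) = 1/√0.06181 = 4.022; τ_2 = 2.20/4.022 = 0.5470 ms.
Leg 3: 15.7 ms is already measured in the proton's rest frame.
Leg 4: 44.3 ms is already measured in the proton's rest frame.
Total: 9.130 + 0.5470 + 15.70 + 44.30 ms.

τ = 69.7 ms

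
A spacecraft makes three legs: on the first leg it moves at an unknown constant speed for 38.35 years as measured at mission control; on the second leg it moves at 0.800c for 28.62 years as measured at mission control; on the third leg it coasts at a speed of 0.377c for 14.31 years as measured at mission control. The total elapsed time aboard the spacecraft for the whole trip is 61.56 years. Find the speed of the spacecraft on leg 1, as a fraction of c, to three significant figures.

Leg 1: speed unknown; τ_1 = 38.35/γ_1.
Leg 2: γ = 1/√(1 − 0.800²) = 5/3 ≈ 1.667; τ_2 = 28.62/1.667 = 17.17 years.
Leg 3: γ = 1/√(1 − 0.377²) = 1/√0.8579 = 1.080; τ_3 = 14.31/1.080 = 13.25 years.
Total proper time: τ_1 + 17.17 + 13.25 = 61.56, so τ_1 = 61.56 − 30.43 = 31.13 years.
γ_1 = 38.35/31.13 = 1.232; β = √(1 − 1/γ²) = √0.3409.

β = 0.584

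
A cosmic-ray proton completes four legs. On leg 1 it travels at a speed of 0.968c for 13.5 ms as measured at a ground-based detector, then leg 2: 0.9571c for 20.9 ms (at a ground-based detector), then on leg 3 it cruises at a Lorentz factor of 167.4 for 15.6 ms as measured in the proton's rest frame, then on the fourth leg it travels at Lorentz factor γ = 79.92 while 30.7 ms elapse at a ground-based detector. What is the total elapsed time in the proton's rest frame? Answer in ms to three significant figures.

τ = 25.4 ms

Leg 1: γ = 1/√(1 − 0.968²) = 1/√0.06298 = 3.985; τ_1 = 13.5/3.985 = 3.388 ms.
Leg 2: γ = 1/√(1 − 0.9571²) = 1/√0.08396 = 3.451; τ_2 = 20.9/3.451 = 6.056 ms.
Leg 3: 15.6 ms is already measured in the proton's rest frame.
Leg 4: γ = 79.92; τ_4 = 30.7/79.92 = 0.3841 ms.
Total: 3.388 + 6.056 + 15.60 + 0.3841 ms.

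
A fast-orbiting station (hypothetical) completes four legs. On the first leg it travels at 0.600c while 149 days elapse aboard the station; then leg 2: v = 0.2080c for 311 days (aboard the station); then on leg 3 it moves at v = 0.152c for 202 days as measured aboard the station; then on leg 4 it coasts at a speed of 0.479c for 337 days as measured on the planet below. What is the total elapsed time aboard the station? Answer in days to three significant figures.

τ = 958 days

Leg 1: 149 days is already measured aboard the station.
Leg 2: 311 days is already measured aboard the station.
Leg 3: 202 days is already measured aboard the station.
Leg 4: γ = 1/√(1 − 0.479²) = 1/√0.7706 = 1.139; τ_4 = 337/1.139 = 295.8 days.
Total: 149.0 + 311.0 + 202.0 + 295.8 days.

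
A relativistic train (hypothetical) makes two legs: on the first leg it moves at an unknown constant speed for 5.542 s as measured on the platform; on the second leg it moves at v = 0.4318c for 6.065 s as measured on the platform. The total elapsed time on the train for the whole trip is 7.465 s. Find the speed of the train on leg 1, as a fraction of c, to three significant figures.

β = 0.933

Leg 1: speed unknown; τ_1 = 5.542/γ_1.
Leg 2: γ = 1/√(1 − 0.4318²) = 1/√0.8135 = 1.109; τ_2 = 6.065/1.109 = 5.470 s.
Total proper time: τ_1 + 5.470 = 7.465, so τ_1 = 7.465 − 5.470 = 1.995 s.
γ_1 = 5.542/1.995 = 2.779; β = √(1 − 1/γ²) = √0.8705.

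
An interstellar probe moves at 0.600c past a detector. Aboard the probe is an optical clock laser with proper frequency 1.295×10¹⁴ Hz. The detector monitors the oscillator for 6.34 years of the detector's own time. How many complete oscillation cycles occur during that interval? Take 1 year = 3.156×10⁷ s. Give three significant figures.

N = 2.07×10²²

γ = 1/√(1 − 0.600²) = 5/4 = 1.250
During 6.34 years of lab time, the oscillator's proper time advances by τ = Δt/γ = 6.34/1.250 = 5.072 years = 1.601×10⁸ s.
N = f × τ = 1.295×10¹⁴ × 1.601×10⁸ = 2.073×10²².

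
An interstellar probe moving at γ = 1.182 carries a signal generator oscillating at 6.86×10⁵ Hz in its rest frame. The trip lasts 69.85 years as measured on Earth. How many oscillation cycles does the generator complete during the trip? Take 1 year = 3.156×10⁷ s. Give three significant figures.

γ = 1.182
The oscillator's own cycle count is N = f × τ where τ is the proper time aboard the probe. τ = Δt/γ = 69.85/1.182 = 59.09 years = 1.865×10⁹ s.
N = 6.86×10⁵ × 1.865×10⁹ = 1.279×10¹⁵.

N = 1.28×10¹⁵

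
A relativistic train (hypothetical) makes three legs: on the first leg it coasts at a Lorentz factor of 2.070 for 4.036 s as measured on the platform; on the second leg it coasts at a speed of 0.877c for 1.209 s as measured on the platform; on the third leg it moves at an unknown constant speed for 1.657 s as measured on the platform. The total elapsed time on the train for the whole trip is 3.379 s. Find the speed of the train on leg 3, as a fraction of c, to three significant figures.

Leg 1: γ = 2.070; τ_1 = 4.036/2.070 = 1.950 s.
Leg 2: γ = 1/√(1 − 0.877²) = 1/√0.2309 = 2.081; τ_2 = 1.209/2.081 = 0.5809 s.
Leg 3: speed unknown; τ_3 = 1.657/γ_3.
Total proper time: 1.950 + 0.5809 + τ_3 = 3.379, so τ_3 = 3.379 − 2.531 = 0.8483 s.
γ_3 = 1.657/0.8483 = 1.953; β = √(1 − 1/γ²) = √0.7379.

β = 0.859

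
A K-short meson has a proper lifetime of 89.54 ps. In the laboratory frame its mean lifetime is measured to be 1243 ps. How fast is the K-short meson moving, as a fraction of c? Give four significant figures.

β = 0.9974

γ = Δt/τ₀ = 1243/89.54 = 13.88
β = √(1 − 1/γ²) = √(1 − 0.005189) = √0.9948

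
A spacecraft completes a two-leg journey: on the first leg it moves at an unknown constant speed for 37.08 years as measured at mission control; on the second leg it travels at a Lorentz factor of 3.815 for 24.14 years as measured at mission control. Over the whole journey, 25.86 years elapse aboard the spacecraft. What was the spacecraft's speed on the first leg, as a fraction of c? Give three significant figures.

Leg 1: speed unknown; τ_1 = 37.08/γ_1.
Leg 2: γ = 3.815; τ_2 = 24.14/3.815 = 6.328 years.
Total proper time: τ_1 + 6.328 = 25.86, so τ_1 = 25.86 − 6.328 = 19.53 years.
γ_1 = 37.08/19.53 = 1.898; β = √(1 − 1/γ²) = √0.7225.

β = 0.850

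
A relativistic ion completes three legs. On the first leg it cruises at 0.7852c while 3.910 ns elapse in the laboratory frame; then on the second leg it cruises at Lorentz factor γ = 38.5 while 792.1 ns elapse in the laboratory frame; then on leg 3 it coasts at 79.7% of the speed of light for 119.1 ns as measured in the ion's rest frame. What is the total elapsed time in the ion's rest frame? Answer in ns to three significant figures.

Leg 1: γ = 1/√(1 − 0.7852²) = 1/√0.3835 = 1.615; τ_1 = 3.910/1.615 = 2.421 ns.
Leg 2: γ = 38.5; τ_2 = 792.1/38.50 = 20.57 ns.
Leg 3: 119.1 ns is already measured in the ion's rest frame.
Total: 2.421 + 20.57 + 119.1 ns.

τ = 142 ns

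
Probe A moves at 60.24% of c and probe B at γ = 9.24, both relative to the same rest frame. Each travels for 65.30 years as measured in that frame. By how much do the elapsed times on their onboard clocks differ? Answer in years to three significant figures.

A: β = 0.6024; γ = 1/√(1 − 0.6024²) = 1/√0.6371 = 1.253; τ_A = 65.30/1.253 = 52.12 years.
B: γ = 9.24; τ_B = 65.30/9.240 = 7.067 years.

|τ_A − τ_B| = 45.1 years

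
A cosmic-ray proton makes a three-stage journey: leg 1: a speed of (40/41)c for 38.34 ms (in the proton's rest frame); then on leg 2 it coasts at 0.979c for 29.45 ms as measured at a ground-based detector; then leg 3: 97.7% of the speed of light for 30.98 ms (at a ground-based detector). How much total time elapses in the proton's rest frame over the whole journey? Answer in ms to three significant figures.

τ = 50.9 ms

Leg 1: 38.34 ms is already measured in the proton's rest frame.
Leg 2: γ = 1/√(1 − 0.979²) = 1/√0.04156 = 4.905; τ_2 = 29.45/4.905 = 6.004 ms.
Leg 3: β = 0.977; γ = 1/√(1 − 0.977²) = 1/√0.04547 = 4.690; τ_3 = 30.98/4.690 = 6.606 ms.
Total: 38.34 + 6.004 + 6.606 ms.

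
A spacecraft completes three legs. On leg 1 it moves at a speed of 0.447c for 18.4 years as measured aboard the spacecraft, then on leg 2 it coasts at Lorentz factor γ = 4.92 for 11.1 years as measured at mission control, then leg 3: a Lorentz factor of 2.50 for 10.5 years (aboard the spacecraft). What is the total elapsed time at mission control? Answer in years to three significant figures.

Leg 1: γ = 1/√(1 − 0.447²) = 1/√0.8002 = 1.118; Δt_1 = 1.118 × 18.4 = 20.57 years.
Leg 2: 11.1 years is already measured at mission control.
Leg 3: γ = 2.50; Δt_3 = 2.500 × 10.5 = 26.25 years.
Total: 20.57 + 11.10 + 26.25 years.

Δt = 57.9 years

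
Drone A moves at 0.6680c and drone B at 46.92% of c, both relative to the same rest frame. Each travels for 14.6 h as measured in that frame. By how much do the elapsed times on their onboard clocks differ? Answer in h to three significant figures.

A: γ = 1/√(1 − 0.6680²) = 1/√0.5538 = 1.344; τ_A = 14.6/1.344 = 10.86 h.
B: β = 0.4692; γ = 1/√(1 − 0.4692²) = 1/√0.7799 = 1.132; τ_B = 14.6/1.132 = 12.89 h.

|τ_A − τ_B| = 2.03 h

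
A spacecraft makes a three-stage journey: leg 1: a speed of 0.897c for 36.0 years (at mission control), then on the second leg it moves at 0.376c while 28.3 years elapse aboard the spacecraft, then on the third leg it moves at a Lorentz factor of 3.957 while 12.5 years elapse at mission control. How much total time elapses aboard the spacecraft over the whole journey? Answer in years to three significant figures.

Leg 1: γ = 1/√(1 − 0.897²) = 1/√0.1954 = 2.262; τ_1 = 36.0/2.262 = 15.91 years.
Leg 2: 28.3 years is already measured aboard the spacecraft.
Leg 3: γ = 3.957; τ_3 = 12.5/3.957 = 3.159 years.
Total: 15.91 + 28.30 + 3.159 years.

τ = 47.4 years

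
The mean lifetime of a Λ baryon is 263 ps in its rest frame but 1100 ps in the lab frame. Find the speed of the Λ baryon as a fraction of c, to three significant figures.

β = 0.971

γ = Δt/τ₀ = 1100/263 = 4.183
β = √(1 − 1/γ²) = √(1 − 0.05716) = √0.9428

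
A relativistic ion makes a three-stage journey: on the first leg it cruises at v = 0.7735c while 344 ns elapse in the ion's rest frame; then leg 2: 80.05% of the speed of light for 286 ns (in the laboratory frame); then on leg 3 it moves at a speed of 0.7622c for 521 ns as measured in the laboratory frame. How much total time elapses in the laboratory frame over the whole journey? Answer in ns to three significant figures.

Δt = 1350 ns

Leg 1: γ = 1/√(1 − 0.7735²) = 1/√0.4017 = 1.578; Δt_1 = 1.578 × 344 = 542.8 ns.
Leg 2: 286 ns is already measured in the laboratory frame.
Leg 3: 521 ns is already measured in the laboratory frame.
Total: 542.8 + 286.0 + 521.0 ns.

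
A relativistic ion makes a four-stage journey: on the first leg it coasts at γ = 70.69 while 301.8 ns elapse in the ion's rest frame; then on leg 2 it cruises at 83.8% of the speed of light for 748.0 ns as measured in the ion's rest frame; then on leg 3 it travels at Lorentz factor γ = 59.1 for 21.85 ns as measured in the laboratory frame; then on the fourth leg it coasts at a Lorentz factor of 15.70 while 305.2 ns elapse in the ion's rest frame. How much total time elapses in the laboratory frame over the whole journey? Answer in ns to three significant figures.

Leg 1: γ = 70.69; Δt_1 = 70.69 × 301.8 = 2.133×10⁴ ns.
Leg 2: β = 0.838; γ = 1/√(1 − 0.838²) = 1/√0.2978 = 1.833; Δt_2 = 1.833 × 748.0 = 1371 ns.
Leg 3: 21.85 ns is already measured in the laboratory frame.
Leg 4: γ = 15.70; Δt_4 = 15.70 × 305.2 = 4792 ns.
Total: 2.133×10⁴ + 1371 + 21.85 + 4792 ns.

Δt = 2.75×10⁴ ns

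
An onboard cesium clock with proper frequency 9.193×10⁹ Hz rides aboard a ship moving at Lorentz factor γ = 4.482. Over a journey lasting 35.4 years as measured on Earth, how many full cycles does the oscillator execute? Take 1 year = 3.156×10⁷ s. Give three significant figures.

N = 2.29×10¹⁸

γ = 4.482
The oscillator's own cycle count is N = f × τ where τ is the proper time on the ship. τ = Δt/γ = 35.4/4.482 = 7.898 years = 2.493×10⁸ s.
N = 9.193×10⁹ × 2.493×10⁸ = 2.292×10¹⁸.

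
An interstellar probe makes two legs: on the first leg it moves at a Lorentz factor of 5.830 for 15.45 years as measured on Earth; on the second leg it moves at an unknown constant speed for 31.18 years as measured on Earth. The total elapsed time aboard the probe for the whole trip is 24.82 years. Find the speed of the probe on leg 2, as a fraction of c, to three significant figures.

β = 0.703

Leg 1: γ = 5.830; τ_1 = 15.45/5.830 = 2.650 years.
Leg 2: speed unknown; τ_2 = 31.18/γ_2.
Total proper time: 2.650 + τ_2 = 24.82, so τ_2 = 24.82 − 2.650 = 22.17 years.
γ_2 = 31.18/22.17 = 1.406; β = √(1 − 1/γ²) = √0.4944.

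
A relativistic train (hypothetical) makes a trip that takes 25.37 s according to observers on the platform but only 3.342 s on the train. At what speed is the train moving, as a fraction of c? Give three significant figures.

The proper time is measured on the train (both events occur at the train's location); Δt is measured on the platform. γ = Δt/τ = 25.37/3.342 = 7.591.
β = √(1 − 1/γ²) = √(1 − 0.01735) = √0.9826

v = 0.991c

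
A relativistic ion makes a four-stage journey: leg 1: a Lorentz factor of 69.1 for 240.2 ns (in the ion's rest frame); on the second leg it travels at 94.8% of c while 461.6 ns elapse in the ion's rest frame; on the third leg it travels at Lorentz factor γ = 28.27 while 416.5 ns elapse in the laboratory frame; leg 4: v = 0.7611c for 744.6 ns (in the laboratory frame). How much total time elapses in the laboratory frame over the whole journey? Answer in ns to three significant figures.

Leg 1: γ = 69.1; Δt_1 = 69.10 × 240.2 = 1.660×10⁴ ns.
Leg 2: β = 0.948; γ = 1/√(1 − 0.948²) = 1/√0.1013 = 3.142; Δt_2 = 3.142 × 461.6 = 1450 ns.
Leg 3: 416.5 ns is already measured in the laboratory frame.
Leg 4: 744.6 ns is already measured in the laboratory frame.
Total: 1.660×10⁴ + 1450 + 416.5 + 744.6 ns.

Δt = 1.92×10⁴ ns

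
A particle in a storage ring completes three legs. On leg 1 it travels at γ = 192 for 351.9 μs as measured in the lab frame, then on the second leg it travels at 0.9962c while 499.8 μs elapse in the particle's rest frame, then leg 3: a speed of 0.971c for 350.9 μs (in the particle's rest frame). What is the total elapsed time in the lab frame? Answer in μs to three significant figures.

Δt = 7560 μs

Leg 1: 351.9 μs is already measured in the lab frame.
Leg 2: γ = 1/√(1 − 0.9962²) = 1/√0.007586 = 11.48; Δt_2 = 11.48 × 499.8 = 5739 μs.
Leg 3: γ = 1/√(1 − 0.971²) = 1/√0.05716 = 4.183; Δt_3 = 4.183 × 350.9 = 1468 μs.
Total: 351.9 + 5739 + 1468 μs.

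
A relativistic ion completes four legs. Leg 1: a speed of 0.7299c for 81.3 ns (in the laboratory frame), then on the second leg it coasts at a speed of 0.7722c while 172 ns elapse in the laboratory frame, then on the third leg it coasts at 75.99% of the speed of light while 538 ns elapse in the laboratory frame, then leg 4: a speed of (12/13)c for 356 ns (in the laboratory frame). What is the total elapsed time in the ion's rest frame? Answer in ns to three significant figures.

τ = 652 ns

Leg 1: γ = 1/√(1 − 0.7299²) = 1/√0.4672 = 1.463; τ_1 = 81.3/1.463 = 55.57 ns.
Leg 2: γ = 1/√(1 − 0.7722²) = 1/√0.4037 = 1.574; τ_2 = 172/1.574 = 109.3 ns.
Leg 3: β = 0.7599; γ = 1/√(1 − 0.7599²) = 1/√0.4226 = 1.538; τ_3 = 538/1.538 = 349.7 ns.
Leg 4: γ = 1/√(1 − (12/13)²) = 13/5 = 2.600; τ_4 = 356/2.600 = 136.9 ns.
Total: 55.57 + 109.3 + 349.7 + 136.9 ns.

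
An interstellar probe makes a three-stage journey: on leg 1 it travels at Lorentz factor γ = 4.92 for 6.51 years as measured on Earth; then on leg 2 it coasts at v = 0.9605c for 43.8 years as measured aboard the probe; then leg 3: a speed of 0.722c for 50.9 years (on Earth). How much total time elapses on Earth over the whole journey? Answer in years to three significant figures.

Leg 1: 6.51 years is already measured on Earth.
Leg 2: γ = 1/√(1 − 0.9605²) = 1/√0.07744 = 3.594; Δt_2 = 3.594 × 43.8 = 157.4 years.
Leg 3: 50.9 years is already measured on Earth.
Total: 6.510 + 157.4 + 50.90 years.

Δt = 215 years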